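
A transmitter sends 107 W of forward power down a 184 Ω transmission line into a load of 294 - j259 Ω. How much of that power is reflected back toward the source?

|Γ| = |(110 − j259)/(478 − j259)| = 0.518
|Γ|² = 0.268
P_refl = |Γ|²·P_inc = 28.7 W, P_del = (1 − |Γ|²)·P_inc = 78.3 W

P_reflected ≈ 28.7 W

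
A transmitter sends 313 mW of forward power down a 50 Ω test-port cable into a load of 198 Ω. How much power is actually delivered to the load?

Γ = (198 − 50)/(198 + 50) = 0.597
|Γ|² = 0.356
P_refl = |Γ|²·P_inc = 111 mW, P_del = (1 − |Γ|²)·P_inc = 202 mW

P_delivered ≈ 202 mW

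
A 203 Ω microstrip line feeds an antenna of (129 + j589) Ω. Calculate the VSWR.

VSWR ≈ 15.4

Γ = (Z_L − Z_0)/(Z_L + Z_0) = (-74 + j589)/(332 + j589)
|Γ| = 594/676 = 0.878
VSWR = (1 + |Γ|)/(1 − |Γ|) = 1.88/0.122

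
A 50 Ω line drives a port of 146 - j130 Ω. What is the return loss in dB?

RL ≈ 3.26 dB

Γ = (96 − j130)/(196 − j130), |Γ| = 0.687
RL = −20·log₁₀|Γ| = −20·log₁₀(0.687)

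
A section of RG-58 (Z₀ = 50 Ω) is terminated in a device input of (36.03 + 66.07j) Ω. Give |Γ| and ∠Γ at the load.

Γ = (Z_L − Z_0)/(Z_L + Z_0) = (-13.97 + j66.07)/(86.03 + j66.07)
|Γ| = 67.5/108 = 0.623

Γ ≈ 0.623 ∠ 64.4°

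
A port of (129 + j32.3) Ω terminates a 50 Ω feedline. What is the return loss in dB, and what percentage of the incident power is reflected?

RL ≈ 6.57 dB; 22% of incident power reflected

Γ = (79 + j32.3)/(179 + j32.3), |Γ| = 0.469
RL = −20·log₁₀(0.469) = 6.57 dB
P_refl/P_inc = |Γ|² = 0.22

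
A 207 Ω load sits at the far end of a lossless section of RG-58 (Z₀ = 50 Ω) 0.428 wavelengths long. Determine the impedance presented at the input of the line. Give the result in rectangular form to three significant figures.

Z_in ≈ 50.7 + j77.7 Ω

βl = 2π × 0.428 = 154°
tan(βl) = tan(154°) = -0.486
Z_in = Z_0·(Z_L + jZ_0·tanβl)/(Z_0 + jZ_L·tanβl)
     = 50·(207 − j24.3)/(50 − j101)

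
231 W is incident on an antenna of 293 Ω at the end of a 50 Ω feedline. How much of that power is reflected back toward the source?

Γ = (293 − 50)/(293 + 50) = 0.708
|Γ|² = 0.502
P_refl = |Γ|²·P_inc = 116 W, P_del = (1 − |Γ|²)·P_inc = 115 W

P_reflected ≈ 116 W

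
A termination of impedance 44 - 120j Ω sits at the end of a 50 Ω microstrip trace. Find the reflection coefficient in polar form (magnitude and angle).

Γ ≈ 0.788 ∠ -40.9°

Γ = (Z_L − Z_0)/(Z_L + Z_0) = (-6 − j120)/(94 − j120)
|Γ| = 120/152 = 0.788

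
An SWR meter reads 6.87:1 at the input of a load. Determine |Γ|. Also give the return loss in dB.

|Γ| = (S − 1)/(S + 1) = (6.87 − 1)/(6.87 + 1) = 5.87/7.87
RL = −20·log₁₀|Γ| = −20·log₁₀(0.746)

|Γ| ≈ 0.746; return loss ≈ 2.55 dB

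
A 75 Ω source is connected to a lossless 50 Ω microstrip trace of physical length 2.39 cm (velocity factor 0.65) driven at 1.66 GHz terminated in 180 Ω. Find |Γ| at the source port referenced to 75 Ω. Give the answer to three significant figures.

λ = v/f = 0.65·c / 1.66 GHz = 0.117 m
βl = 2π·l/λ = 2π × 0.203 = 73.2°
tan(βl) = 3.32
Z_in = Z_0·(Z_L + jZ_0·tanβl)/(Z_0 + jZ_L·tanβl) = 15 − j13.8 Ω
Γ_s = (Z_in − Z_s)/(Z_in + Z_s) = (-60 − j13.8)/(90 − j13.8), |Γ_s| = 0.675

|Γ| ≈ 0.675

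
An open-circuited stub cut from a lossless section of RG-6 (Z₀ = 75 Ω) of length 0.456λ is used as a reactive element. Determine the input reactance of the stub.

βl = 2π × 0.456 = 164°
tan(βl) = -0.284
For an open-circuited stub, Z_in = −jZ_0·cot(βl) = −jZ_0/tan(βl)

X_in ≈ 264 Ω (inductive)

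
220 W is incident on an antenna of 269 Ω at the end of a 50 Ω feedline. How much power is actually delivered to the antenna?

Γ = (269 − 50)/(269 + 50) = 0.687
|Γ|² = 0.471
P_refl = |Γ|²·P_inc = 104 W, P_del = (1 − |Γ|²)·P_inc = 116 W

P_delivered ≈ 116 W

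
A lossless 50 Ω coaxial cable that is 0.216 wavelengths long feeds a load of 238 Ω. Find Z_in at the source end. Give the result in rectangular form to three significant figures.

Z_in ≈ 11 − j10.3 Ω

βl = 2π × 0.216 = 77.8°
tan(βl) = tan(77.8°) = 4.61
Z_in = Z_0·(Z_L + jZ_0·tanβl)/(Z_0 + jZ_L·tanβl)
     = 50·(238 + j230)/(50 + j1100)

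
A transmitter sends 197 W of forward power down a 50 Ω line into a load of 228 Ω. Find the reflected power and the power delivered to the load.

P_reflected ≈ 80.8 W; P_delivered ≈ 116 W

Γ = (228 − 50)/(228 + 50) = 0.64
|Γ|² = 0.41
P_refl = |Γ|²·P_inc = 80.8 W, P_del = (1 − |Γ|²)·P_inc = 116 W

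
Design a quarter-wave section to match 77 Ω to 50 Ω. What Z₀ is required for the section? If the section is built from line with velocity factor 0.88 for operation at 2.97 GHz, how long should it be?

Z_qwt ≈ 62 Ω; length ≈ 2.22 cm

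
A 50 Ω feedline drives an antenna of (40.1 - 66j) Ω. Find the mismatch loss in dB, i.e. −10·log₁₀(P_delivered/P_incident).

Γ = (-9.9 − j66)/(90.1 − j66), |Γ| = 0.598
|Γ|² = 0.357, so P_del/P_inc = 1 − |Γ|² = 0.643
ML = −10·log₁₀(1 − |Γ|²)

mismatch loss ≈ 1.92 dB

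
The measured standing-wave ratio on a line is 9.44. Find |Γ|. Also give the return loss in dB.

|Γ| = (S − 1)/(S + 1) = (9.44 − 1)/(9.44 + 1) = 8.44/10.4
RL = −20·log₁₀|Γ| = −20·log₁₀(0.808)

|Γ| ≈ 0.808; return loss ≈ 1.85 dB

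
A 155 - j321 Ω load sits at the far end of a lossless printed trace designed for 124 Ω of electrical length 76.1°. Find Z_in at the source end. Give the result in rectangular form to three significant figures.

tan(βl) = tan(76.1°) = 4.04
Z_in = Z_0·(Z_L + jZ_0·tanβl)/(Z_0 + jZ_L·tanβl)
     = 124·(155 + j180)/(1420 + j626)

Z_in ≈ 17.1 + j8.16 Ω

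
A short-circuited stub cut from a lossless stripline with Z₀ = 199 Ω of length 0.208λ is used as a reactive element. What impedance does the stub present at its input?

Z_in ≈ +j737 Ω

βl = 2π × 0.208 = 74.9°
tan(βl) = 3.7
For a short-circuited stub, Z_in = jZ_0·tan(βl)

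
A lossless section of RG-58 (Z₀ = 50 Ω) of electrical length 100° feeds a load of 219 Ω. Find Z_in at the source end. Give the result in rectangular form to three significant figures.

tan(βl) = tan(100°) = -5.67
Z_in = Z_0·(Z_L + jZ_0·tanβl)/(Z_0 + jZ_L·tanβl)
     = 50·(219 − j284)/(50 − j1240)

Z_in ≈ 11.8 + j8.34 Ω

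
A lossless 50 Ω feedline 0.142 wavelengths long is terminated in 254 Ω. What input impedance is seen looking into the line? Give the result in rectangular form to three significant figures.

βl = 2π × 0.142 = 51.1°
tan(βl) = tan(51.1°) = 1.24
Z_in = Z_0·(Z_L + jZ_0·tanβl)/(Z_0 + jZ_L·tanβl)
     = 50·(254 + j62)/(50 + j315)

Z_in ≈ 15.8 − j37.8 Ω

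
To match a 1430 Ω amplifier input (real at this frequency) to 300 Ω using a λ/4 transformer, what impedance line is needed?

Z_qwt ≈ 655 Ω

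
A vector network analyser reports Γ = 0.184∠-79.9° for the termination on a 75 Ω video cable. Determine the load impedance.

Z_L ≈ 74.8 − j28 Ω

Z_L = Z_0·(1 + Γ)/(1 − Γ) = 75·(1.03 − j0.181)/(0.968 + j0.181)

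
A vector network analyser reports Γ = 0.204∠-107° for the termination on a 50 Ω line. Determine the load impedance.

Z_L ≈ 41.3 − j16.8 Ω

Z_L = Z_0·(1 + Γ)/(1 − Γ) = 50·(0.94 − j0.195)/(1.06 + j0.195)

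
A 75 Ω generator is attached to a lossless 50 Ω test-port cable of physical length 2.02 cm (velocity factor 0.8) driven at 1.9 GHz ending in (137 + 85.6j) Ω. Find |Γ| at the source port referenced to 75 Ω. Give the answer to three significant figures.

λ = v/f = 0.8·c / 1.9 GHz = 0.126 m
βl = 2π·l/λ = 2π × 0.16 = 57.6°
tan(βl) = 1.57
Z_in = Z_0·(Z_L + jZ_0·tanβl)/(Z_0 + jZ_L·tanβl) = 22.2 − j40.5 Ω
Γ_s = (Z_in − Z_s)/(Z_in + Z_s) = (-52.8 − j40.5)/(97.2 − j40.5), |Γ_s| = 0.632

|Γ| ≈ 0.632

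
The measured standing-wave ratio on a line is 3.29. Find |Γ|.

|Γ| ≈ 0.534

|Γ| = (S − 1)/(S + 1) = (3.29 − 1)/(3.29 + 1) = 2.29/4.29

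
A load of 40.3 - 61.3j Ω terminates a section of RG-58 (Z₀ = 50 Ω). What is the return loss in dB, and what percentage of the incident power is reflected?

Γ = (-9.7 − j61.3)/(90.3 − j61.3), |Γ| = 0.569
RL = −20·log₁₀(0.569) = 4.9 dB
P_refl/P_inc = |Γ|² = 0.323

RL ≈ 4.9 dB; 32.3% of incident power reflected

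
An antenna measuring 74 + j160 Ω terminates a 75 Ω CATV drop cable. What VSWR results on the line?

VSWR ≈ 6.46

Γ = (Z_L − Z_0)/(Z_L + Z_0) = (-1 + j160)/(149 + j160)
|Γ| = 160/219 = 0.732
VSWR = (1 + |Γ|)/(1 − |Γ|) = 1.73/0.268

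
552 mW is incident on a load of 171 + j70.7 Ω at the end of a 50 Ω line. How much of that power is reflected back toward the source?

P_reflected ≈ 201 mW

|Γ| = |(121 + j70.7)/(221 + j70.7)| = 0.604
|Γ|² = 0.365
P_refl = |Γ|²·P_inc = 201 mW, P_del = (1 − |Γ|²)·P_inc = 351 mW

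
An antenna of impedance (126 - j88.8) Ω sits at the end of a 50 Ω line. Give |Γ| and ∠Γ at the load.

Γ ≈ 0.593 ∠ -22.7°

Γ = (Z_L − Z_0)/(Z_L + Z_0) = (76 − j88.8)/(176 − j88.8)
|Γ| = 117/197 = 0.593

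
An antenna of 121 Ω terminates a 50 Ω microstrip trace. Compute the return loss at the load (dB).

RL ≈ 7.63 dB

Γ = (121 − 50)/(121 + 50) = 0.415
RL = −20·log₁₀|Γ| = −20·log₁₀(0.415)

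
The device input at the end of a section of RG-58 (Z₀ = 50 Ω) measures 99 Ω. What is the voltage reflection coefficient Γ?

Γ = (Z_L − Z_0)/(Z_L + Z_0) = (99 − 50)/(99 + 50) = 49/149

Γ = 0.329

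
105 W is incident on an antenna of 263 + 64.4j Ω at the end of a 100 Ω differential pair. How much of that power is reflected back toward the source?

P_reflected ≈ 23.7 W

|Γ| = |(163 + j64.4)/(363 + j64.4)| = 0.475
|Γ|² = 0.226
P_refl = |Γ|²·P_inc = 23.7 W, P_del = (1 − |Γ|²)·P_inc = 81.3 W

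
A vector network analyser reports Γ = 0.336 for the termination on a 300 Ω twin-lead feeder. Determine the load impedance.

Z_L ≈ 604 Ω

Z_L = Z_0·(1 + Γ)/(1 − Γ) = 300·(1.34)/(0.664)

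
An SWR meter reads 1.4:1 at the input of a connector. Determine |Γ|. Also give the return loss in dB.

|Γ| ≈ 0.167; return loss ≈ 15.6 dB

|Γ| = (S − 1)/(S + 1) = (1.4 − 1)/(1.4 + 1) = 0.4/2.4
RL = −20·log₁₀|Γ| = −20·log₁₀(0.167)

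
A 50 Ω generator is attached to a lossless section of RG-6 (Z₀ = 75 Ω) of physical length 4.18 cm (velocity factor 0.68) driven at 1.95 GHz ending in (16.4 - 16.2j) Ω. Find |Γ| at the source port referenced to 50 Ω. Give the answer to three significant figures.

λ = v/f = 0.68·c / 1.95 GHz = 0.105 m
βl = 2π·l/λ = 2π × 0.4 = 144°
tan(βl) = -0.731
Z_in = Z_0·(Z_L + jZ_0·tanβl)/(Z_0 + jZ_L·tanβl) = 34.2 − j77.8 Ω
Γ_s = (Z_in − Z_s)/(Z_in + Z_s) = (-15.8 − j77.8)/(84.2 − j77.8), |Γ_s| = 0.692

|Γ| ≈ 0.692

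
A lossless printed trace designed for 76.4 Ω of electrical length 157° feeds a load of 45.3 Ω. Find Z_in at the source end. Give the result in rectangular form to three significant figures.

tan(βl) = tan(157°) = -0.424
Z_in = Z_0·(Z_L + jZ_0·tanβl)/(Z_0 + jZ_L·tanβl)
     = 76.4·(45.3 − j32.4)/(76.4 − j19.2)

Z_in ≈ 50.3 − j19.8 Ω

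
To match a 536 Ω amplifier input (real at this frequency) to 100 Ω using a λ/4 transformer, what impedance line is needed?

Z_qwt = √(Z_0·R_L) = √(100 × 536) = √53600

Z_qwt ≈ 232 Ω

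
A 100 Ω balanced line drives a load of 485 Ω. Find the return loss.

Γ = (485 − 100)/(485 + 100) = 0.658
RL = −20·log₁₀|Γ| = −20·log₁₀(0.658)

RL ≈ 3.63 dB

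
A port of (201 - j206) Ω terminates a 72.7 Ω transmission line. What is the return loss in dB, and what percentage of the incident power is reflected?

RL ≈ 2.99 dB; 50.2% of incident power reflected

Γ = (128.3 − j206)/(273.7 − j206), |Γ| = 0.708
RL = −20·log₁₀(0.708) = 2.99 dB
P_refl/P_inc = |Γ|² = 0.502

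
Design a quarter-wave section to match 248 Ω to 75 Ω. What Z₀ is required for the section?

Z_qwt = √(Z_0·R_L) = √(75 × 248) = √18600

Z_qwt ≈ 136 Ω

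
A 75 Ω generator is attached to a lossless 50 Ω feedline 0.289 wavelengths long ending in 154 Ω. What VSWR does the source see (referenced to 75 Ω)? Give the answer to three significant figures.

βl = 2π × 0.289 = 104°
tan(βl) = -4
Z_in = Z_0·(Z_L + jZ_0·tanβl)/(Z_0 + jZ_L·tanβl) = 17.1 + j11.1 Ω
Γ_s = (Z_in − Z_s)/(Z_in + Z_s) = (-57.9 + j11.1)/(92.1 + j11.1), |Γ_s| = 0.635
VSWR = (1 + |Γ_s|)/(1 − |Γ_s|)

VSWR ≈ 4.48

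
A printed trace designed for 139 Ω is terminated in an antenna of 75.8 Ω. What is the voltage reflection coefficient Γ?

Γ = -0.294

Γ = (Z_L − Z_0)/(Z_L + Z_0) = (75.8 − 139)/(75.8 + 139) = -63.2/214.8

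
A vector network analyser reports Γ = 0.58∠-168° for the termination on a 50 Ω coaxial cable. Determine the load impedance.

Z_L ≈ 13.4 − j4.88 Ω

Z_L = Z_0·(1 + Γ)/(1 − Γ) = 50·(0.433 − j0.121)/(1.57 + j0.121)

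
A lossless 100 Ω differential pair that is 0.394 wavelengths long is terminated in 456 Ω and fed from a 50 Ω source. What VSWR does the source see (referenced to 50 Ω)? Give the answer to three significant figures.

VSWR ≈ 6.59

βl = 2π × 0.394 = 142°
tan(βl) = -0.786
Z_in = Z_0·(Z_L + jZ_0·tanβl)/(Z_0 + jZ_L·tanβl) = 53.3 + j112 Ω
Γ_s = (Z_in − Z_s)/(Z_in + Z_s) = (3.29 + j112)/(103 + j112), |Γ_s| = 0.737
VSWR = (1 + |Γ_s|)/(1 − |Γ_s|)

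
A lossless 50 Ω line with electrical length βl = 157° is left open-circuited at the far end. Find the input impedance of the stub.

tan(βl) = -0.424
For an open-circuited stub, Z_in = −jZ_0·cot(βl) = −jZ_0/tan(βl)

Z_in ≈ +j118 Ω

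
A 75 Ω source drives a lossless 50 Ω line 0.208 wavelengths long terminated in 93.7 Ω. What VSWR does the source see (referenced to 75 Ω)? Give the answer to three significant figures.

βl = 2π × 0.208 = 74.9°
tan(βl) = 3.7
Z_in = Z_0·(Z_L + jZ_0·tanβl)/(Z_0 + jZ_L·tanβl) = 28 − j9.47 Ω
Γ_s = (Z_in − Z_s)/(Z_in + Z_s) = (-47 − j9.47)/(103 − j9.47), |Γ_s| = 0.463
VSWR = (1 + |Γ_s|)/(1 − |Γ_s|)

VSWR ≈ 2.72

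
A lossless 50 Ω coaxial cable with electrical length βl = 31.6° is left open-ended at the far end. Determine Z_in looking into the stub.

Z_in ≈ −j81.3 Ω

tan(βl) = 0.615
For an open-ended stub, Z_in = −jZ_0·cot(βl) = −jZ_0/tan(βl)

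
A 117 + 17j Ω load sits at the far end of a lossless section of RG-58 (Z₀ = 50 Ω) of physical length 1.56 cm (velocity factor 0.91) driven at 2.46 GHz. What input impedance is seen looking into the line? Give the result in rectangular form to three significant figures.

Z_in ≈ 34.3 − j34 Ω

λ = v/f = 0.91·c / 2.46 GHz = 0.111 m
βl = 2π·l/λ = 2π × 0.141 = 50.6°
tan(βl) = tan(50.6°) = 1.22
Z_in = Z_0·(Z_L + jZ_0·tanβl)/(Z_0 + jZ_L·tanβl)
     = 50·(117 + j77.9)/(29.3 + j142)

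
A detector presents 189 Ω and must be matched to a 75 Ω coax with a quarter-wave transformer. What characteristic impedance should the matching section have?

Z_qwt ≈ 119 Ω

Z_qwt = √(Z_0·R_L) = √(75 × 189) = √14180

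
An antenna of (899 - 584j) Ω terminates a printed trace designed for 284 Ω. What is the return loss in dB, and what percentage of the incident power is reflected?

Γ = (615 − j584)/(1183 − j584), |Γ| = 0.643
RL = −20·log₁₀(0.643) = 3.84 dB
P_refl/P_inc = |Γ|² = 0.413

RL ≈ 3.84 dB; 41.3% of incident power reflected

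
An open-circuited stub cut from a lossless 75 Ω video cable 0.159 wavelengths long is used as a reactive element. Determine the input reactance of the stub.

X_in ≈ -48.3 Ω (capacitive)

βl = 2π × 0.159 = 57.2°
tan(βl) = 1.55
For an open-circuited stub, Z_in = −jZ_0·cot(βl) = −jZ_0/tan(βl)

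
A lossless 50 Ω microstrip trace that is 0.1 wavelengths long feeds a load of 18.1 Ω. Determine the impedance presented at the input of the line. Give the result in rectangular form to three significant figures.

Z_in ≈ 25.9 + j29.5 Ω

βl = 2π × 0.1 = 36°
tan(βl) = tan(36°) = 0.727
Z_in = Z_0·(Z_L + jZ_0·tanβl)/(Z_0 + jZ_L·tanβl)
     = 50·(18.1 + j36.3)/(50 + j13.2)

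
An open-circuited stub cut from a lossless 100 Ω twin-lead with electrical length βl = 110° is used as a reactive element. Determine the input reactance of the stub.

tan(βl) = -2.75
For an open-circuited stub, Z_in = −jZ_0·cot(βl) = −jZ_0/tan(βl)

X_in ≈ 36.4 Ω (inductive)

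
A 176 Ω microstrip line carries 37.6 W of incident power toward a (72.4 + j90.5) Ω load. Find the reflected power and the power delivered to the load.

P_reflected ≈ 10.2 W; P_delivered ≈ 27.4 W

|Γ| = |(-103.6 + j90.5)/(248.4 + j90.5)| = 0.52
|Γ|² = 0.271
P_refl = |Γ|²·P_inc = 10.2 W, P_del = (1 − |Γ|²)·P_inc = 27.4 W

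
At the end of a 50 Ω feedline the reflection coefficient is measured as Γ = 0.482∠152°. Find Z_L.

Z_L = Z_0·(1 + Γ)/(1 − Γ) = 50·(0.574 + j0.226)/(1.43 − j0.226)

Z_L ≈ 18.4 + j10.9 Ω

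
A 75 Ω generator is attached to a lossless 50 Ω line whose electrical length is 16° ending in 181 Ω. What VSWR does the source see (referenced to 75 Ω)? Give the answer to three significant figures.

tan(βl) = 0.287
Z_in = Z_0·(Z_L + jZ_0·tanβl)/(Z_0 + jZ_L·tanβl) = 94.3 − j83.5 Ω
Γ_s = (Z_in − Z_s)/(Z_in + Z_s) = (19.3 − j83.5)/(169 − j83.5), |Γ_s| = 0.454
VSWR = (1 + |Γ_s|)/(1 − |Γ_s|)

VSWR ≈ 2.66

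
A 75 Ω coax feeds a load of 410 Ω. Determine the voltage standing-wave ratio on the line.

For a purely resistive load, VSWR = R_L/Z_0 or Z_0/R_L (whichever > 1) = 410/75

VSWR ≈ 5.47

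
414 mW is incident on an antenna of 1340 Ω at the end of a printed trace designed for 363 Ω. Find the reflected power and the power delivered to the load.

P_reflected ≈ 136 mW; P_delivered ≈ 278 mW

Γ = (1340 − 363)/(1340 + 363) = 0.574
|Γ|² = 0.329
P_refl = |Γ|²·P_inc = 136 mW, P_del = (1 − |Γ|²)·P_inc = 278 mW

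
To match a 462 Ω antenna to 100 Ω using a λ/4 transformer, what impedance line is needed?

Z_qwt ≈ 215 Ω

Z_qwt = √(Z_0·R_L) = √(100 × 462) = √46200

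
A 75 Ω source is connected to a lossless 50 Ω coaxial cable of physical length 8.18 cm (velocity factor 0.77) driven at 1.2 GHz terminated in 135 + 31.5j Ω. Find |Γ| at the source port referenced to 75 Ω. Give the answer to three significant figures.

|Γ| ≈ 0.454

λ = v/f = 0.77·c / 1.2 GHz = 0.193 m
βl = 2π·l/λ = 2π × 0.425 = 153°
tan(βl) = -0.51
Z_in = Z_0·(Z_L + jZ_0·tanβl)/(Z_0 + jZ_L·tanβl) = 46.7 + j53.2 Ω
Γ_s = (Z_in − Z_s)/(Z_in + Z_s) = (-28.3 + j53.2)/(122 + j53.2), |Γ_s| = 0.454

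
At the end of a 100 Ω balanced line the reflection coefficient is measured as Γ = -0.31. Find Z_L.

Z_L = Z_0·(1 + Γ)/(1 − Γ) = 100·(0.69)/(1.31)

Z_L ≈ 52.7 Ω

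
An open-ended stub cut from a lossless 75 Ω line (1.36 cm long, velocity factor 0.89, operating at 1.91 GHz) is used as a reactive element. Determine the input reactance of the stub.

X_in ≈ -107 Ω (capacitive)

λ = v/f = 0.89·c / 1.91 GHz = 0.14 m
βl = 2π·l/λ = 2π × 0.0973 = 35°
tan(βl) = 0.701
For an open-ended stub, Z_in = −jZ_0·cot(βl) = −jZ_0/tan(βl)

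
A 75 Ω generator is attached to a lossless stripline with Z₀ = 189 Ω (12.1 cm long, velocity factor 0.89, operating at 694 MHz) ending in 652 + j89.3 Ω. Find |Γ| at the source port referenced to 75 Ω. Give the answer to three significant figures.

|Γ| ≈ 0.443

λ = v/f = 0.89·c / 694 MHz = 0.385 m
βl = 2π·l/λ = 2π × 0.315 = 113°
tan(βl) = -2.33
Z_in = Z_0·(Z_L + jZ_0·tanβl)/(Z_0 + jZ_L·tanβl) = 60.7 + j65.2 Ω
Γ_s = (Z_in − Z_s)/(Z_in + Z_s) = (-14.3 + j65.2)/(136 + j65.2), |Γ_s| = 0.443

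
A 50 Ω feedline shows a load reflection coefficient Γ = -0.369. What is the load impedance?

Z_L = Z_0·(1 + Γ)/(1 − Γ) = 50·(0.631)/(1.37)

Z_L ≈ 23 Ω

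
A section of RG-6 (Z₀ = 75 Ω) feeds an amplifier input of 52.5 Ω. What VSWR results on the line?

VSWR ≈ 1.43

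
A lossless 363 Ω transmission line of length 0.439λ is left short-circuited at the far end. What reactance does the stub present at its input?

βl = 2π × 0.439 = 158°
tan(βl) = -0.403
For a short-circuited stub, Z_in = jZ_0·tan(βl)

X_in ≈ -146 Ω (capacitive)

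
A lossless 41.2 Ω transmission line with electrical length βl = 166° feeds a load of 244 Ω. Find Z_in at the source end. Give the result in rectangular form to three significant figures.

tan(βl) = tan(166°) = -0.249
Z_in = Z_0·(Z_L + jZ_0·tanβl)/(Z_0 + jZ_L·tanβl)
     = 41.2·(244 − j10.3)/(41.2 − j60.8)

Z_in ≈ 81.5 + j110 Ω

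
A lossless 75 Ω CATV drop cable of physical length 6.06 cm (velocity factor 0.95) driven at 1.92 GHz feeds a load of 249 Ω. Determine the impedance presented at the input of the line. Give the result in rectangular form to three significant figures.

Z_in ≈ 62.6 + j86.4 Ω

λ = v/f = 0.95·c / 1.92 GHz = 0.148 m
βl = 2π·l/λ = 2π × 0.408 = 147°
tan(βl) = tan(147°) = -0.65
Z_in = Z_0·(Z_L + jZ_0·tanβl)/(Z_0 + jZ_L·tanβl)
     = 75·(249 − j48.8)/(75 − j162)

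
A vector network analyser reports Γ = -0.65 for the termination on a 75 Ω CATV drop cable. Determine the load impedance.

Z_L ≈ 15.9 Ω

Z_L = Z_0·(1 + Γ)/(1 − Γ) = 75·(0.35)/(1.65)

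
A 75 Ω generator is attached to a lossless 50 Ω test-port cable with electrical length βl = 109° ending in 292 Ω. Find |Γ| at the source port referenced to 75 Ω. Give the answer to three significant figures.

tan(βl) = -2.9
Z_in = Z_0·(Z_L + jZ_0·tanβl)/(Z_0 + jZ_L·tanβl) = 9.54 + j16.7 Ω
Γ_s = (Z_in − Z_s)/(Z_in + Z_s) = (-65.5 + j16.7)/(84.5 + j16.7), |Γ_s| = 0.784

|Γ| ≈ 0.784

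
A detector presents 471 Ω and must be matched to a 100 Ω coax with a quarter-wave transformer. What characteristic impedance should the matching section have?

Z_qwt = √(Z_0·R_L) = √(100 × 471) = √47100

Z_qwt ≈ 217 Ω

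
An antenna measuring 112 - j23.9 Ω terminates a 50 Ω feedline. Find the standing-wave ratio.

VSWR ≈ 2.37

Γ = (Z_L − Z_0)/(Z_L + Z_0) = (62 − j23.9)/(162 − j23.9)
|Γ| = 66.4/164 = 0.406
VSWR = (1 + |Γ|)/(1 − |Γ|) = 1.41/0.594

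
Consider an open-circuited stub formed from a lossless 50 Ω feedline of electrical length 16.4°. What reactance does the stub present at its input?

X_in ≈ -170 Ω (capacitive)

tan(βl) = 0.294
For an open-circuited stub, Z_in = −jZ_0·cot(βl) = −jZ_0/tan(βl)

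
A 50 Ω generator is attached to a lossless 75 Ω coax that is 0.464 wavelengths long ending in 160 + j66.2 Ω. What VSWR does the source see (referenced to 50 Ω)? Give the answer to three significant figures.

βl = 2π × 0.464 = 167°
tan(βl) = -0.23
Z_in = Z_0·(Z_L + jZ_0·tanβl)/(Z_0 + jZ_L·tanβl) = 99.8 + j81.4 Ω
Γ_s = (Z_in − Z_s)/(Z_in + Z_s) = (49.8 + j81.4)/(150 + j81.4), |Γ_s| = 0.56
VSWR = (1 + |Γ_s|)/(1 − |Γ_s|)

VSWR ≈ 3.54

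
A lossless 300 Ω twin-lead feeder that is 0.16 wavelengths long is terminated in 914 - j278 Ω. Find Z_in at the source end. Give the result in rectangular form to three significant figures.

βl = 2π × 0.16 = 57.6°
tan(βl) = tan(57.6°) = 1.58
Z_in = Z_0·(Z_L + jZ_0·tanβl)/(Z_0 + jZ_L·tanβl)
     = 300·(914 + j195)/(738 + j1440)

Z_in ≈ 109 − j134 Ω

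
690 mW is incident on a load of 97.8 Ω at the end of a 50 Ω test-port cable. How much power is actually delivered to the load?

Γ = (97.8 − 50)/(97.8 + 50) = 0.323
|Γ|² = 0.105
P_refl = |Γ|²·P_inc = 72.2 mW, P_del = (1 − |Γ|²)·P_inc = 618 mW

P_delivered ≈ 618 mW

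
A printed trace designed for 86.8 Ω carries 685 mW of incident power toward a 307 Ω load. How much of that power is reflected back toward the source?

P_reflected ≈ 214 mW

Γ = (307 − 86.8)/(307 + 86.8) = 0.559
|Γ|² = 0.313
P_refl = |Γ|²·P_inc = 214 mW, P_del = (1 − |Γ|²)·P_inc = 471 mW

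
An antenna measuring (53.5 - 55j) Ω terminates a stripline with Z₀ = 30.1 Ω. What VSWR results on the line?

Γ = (Z_L − Z_0)/(Z_L + Z_0) = (23.4 − j55)/(83.6 − j55)
|Γ| = 59.8/100 = 0.597
VSWR = (1 + |Γ|)/(1 − |Γ|) = 1.6/0.403

VSWR ≈ 3.97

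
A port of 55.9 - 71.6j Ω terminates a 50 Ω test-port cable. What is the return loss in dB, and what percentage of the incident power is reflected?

Γ = (5.9 − j71.6)/(105.9 − j71.6), |Γ| = 0.562
RL = −20·log₁₀(0.562) = 5.01 dB
P_refl/P_inc = |Γ|² = 0.316

RL ≈ 5.01 dB; 31.6% of incident power reflected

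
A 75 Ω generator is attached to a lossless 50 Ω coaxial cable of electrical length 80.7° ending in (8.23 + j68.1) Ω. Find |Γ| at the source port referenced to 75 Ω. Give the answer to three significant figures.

tan(βl) = 6.11
Z_in = Z_0·(Z_L + jZ_0·tanβl)/(Z_0 + jZ_L·tanβl) = 5.78 − j50.2 Ω
Γ_s = (Z_in − Z_s)/(Z_in + Z_s) = (-69.2 − j50.2)/(80.8 − j50.2), |Γ_s| = 0.899

|Γ| ≈ 0.899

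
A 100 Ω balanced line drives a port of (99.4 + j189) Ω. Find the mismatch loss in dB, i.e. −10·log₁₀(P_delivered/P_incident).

mismatch loss ≈ 2.78 dB

Γ = (-0.6 + j189)/(199.4 + j189), |Γ| = 0.688
|Γ|² = 0.473, so P_del/P_inc = 1 − |Γ|² = 0.527
ML = −10·log₁₀(1 − |Γ|²)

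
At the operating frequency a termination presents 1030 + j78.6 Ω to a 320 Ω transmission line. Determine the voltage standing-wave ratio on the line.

VSWR ≈ 3.24

Γ = (Z_L − Z_0)/(Z_L + Z_0) = (710 + j78.6)/(1350 + j78.6)
|Γ| = 714/1350 = 0.528
VSWR = (1 + |Γ|)/(1 − |Γ|) = 1.53/0.472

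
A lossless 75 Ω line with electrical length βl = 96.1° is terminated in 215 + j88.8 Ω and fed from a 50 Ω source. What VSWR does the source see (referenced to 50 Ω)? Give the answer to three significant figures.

VSWR ≈ 2.28

tan(βl) = -9.36
Z_in = Z_0·(Z_L + jZ_0·tanβl)/(Z_0 + jZ_L·tanβl) = 22 − j1.89 Ω
Γ_s = (Z_in − Z_s)/(Z_in + Z_s) = (-28 − j1.89)/(72 − j1.89), |Γ_s| = 0.39
VSWR = (1 + |Γ_s|)/(1 − |Γ_s|)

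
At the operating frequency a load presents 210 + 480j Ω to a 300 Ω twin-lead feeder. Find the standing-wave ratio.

VSWR ≈ 5.61

Γ = (Z_L − Z_0)/(Z_L + Z_0) = (-90 + j480)/(510 + j480)
|Γ| = 488/700 = 0.697
VSWR = (1 + |Γ|)/(1 − |Γ|) = 1.7/0.303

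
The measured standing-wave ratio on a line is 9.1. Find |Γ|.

|Γ| ≈ 0.802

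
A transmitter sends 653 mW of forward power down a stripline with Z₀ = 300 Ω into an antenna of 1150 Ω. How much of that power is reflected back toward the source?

P_reflected ≈ 224 mW

Γ = (1150 − 300)/(1150 + 300) = 0.586
|Γ|² = 0.344
P_refl = |Γ|²·P_inc = 224 mW, P_del = (1 − |Γ|²)·P_inc = 429 mW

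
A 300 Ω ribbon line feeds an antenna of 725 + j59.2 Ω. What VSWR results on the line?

VSWR ≈ 2.44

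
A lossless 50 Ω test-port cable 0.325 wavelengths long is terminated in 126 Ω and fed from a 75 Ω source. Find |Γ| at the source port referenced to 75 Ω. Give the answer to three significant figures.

|Γ| ≈ 0.544

βl = 2π × 0.325 = 117°
tan(βl) = -1.96
Z_in = Z_0·(Z_L + jZ_0·tanβl)/(Z_0 + jZ_L·tanβl) = 24 + j20.6 Ω
Γ_s = (Z_in − Z_s)/(Z_in + Z_s) = (-51 + j20.6)/(99 + j20.6), |Γ_s| = 0.544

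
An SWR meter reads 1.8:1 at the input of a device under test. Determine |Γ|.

|Γ| = (S − 1)/(S + 1) = (1.8 − 1)/(1.8 + 1) = 0.8/2.8

|Γ| ≈ 0.286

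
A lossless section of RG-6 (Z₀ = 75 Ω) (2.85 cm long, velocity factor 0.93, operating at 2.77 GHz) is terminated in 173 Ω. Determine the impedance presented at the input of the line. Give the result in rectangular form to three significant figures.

λ = v/f = 0.93·c / 2.77 GHz = 0.101 m
βl = 2π·l/λ = 2π × 0.283 = 102°
tan(βl) = tan(102°) = -4.76
Z_in = Z_0·(Z_L + jZ_0·tanβl)/(Z_0 + jZ_L·tanβl)
     = 75·(173 − j357)/(75 − j823)

Z_in ≈ 33.7 + j12.7 Ω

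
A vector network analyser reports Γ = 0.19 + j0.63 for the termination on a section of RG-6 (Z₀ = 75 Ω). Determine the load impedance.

Z_L = Z_0·(1 + Γ)/(1 − Γ) = 75·(1.19 + j0.63)/(0.81 − j0.63)

Z_L ≈ 40.4 + j89.7 Ω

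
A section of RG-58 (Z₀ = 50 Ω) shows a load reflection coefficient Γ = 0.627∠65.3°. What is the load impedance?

Z_L = Z_0·(1 + Γ)/(1 − Γ) = 50·(1.26 + j0.57)/(0.738 − j0.57)

Z_L ≈ 34.9 + j65.5 Ω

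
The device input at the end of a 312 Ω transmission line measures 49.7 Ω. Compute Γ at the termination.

Γ = (Z_L − Z_0)/(Z_L + Z_0) = (49.7 − 312)/(49.7 + 312) = -262.3/361.7

Γ = -0.725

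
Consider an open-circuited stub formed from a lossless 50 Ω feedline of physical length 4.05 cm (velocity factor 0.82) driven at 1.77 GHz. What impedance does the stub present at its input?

Z_in ≈ +j13.3 Ω

λ = v/f = 0.82·c / 1.77 GHz = 0.139 m
βl = 2π·l/λ = 2π × 0.291 = 105°
tan(βl) = -3.76
For an open-circuited stub, Z_in = −jZ_0·cot(βl) = −jZ_0/tan(βl)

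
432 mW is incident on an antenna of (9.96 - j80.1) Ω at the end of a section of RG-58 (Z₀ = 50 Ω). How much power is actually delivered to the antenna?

|Γ| = |(-40.04 − j80.1)/(59.96 − j80.1)| = 0.895
|Γ|² = 0.801
P_refl = |Γ|²·P_inc = 346 mW, P_del = (1 − |Γ|²)·P_inc = 86 mW

P_delivered ≈ 86 mW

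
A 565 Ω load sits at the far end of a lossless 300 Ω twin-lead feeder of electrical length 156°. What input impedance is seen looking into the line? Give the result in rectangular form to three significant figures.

tan(βl) = tan(156°) = -0.445
Z_in = Z_0·(Z_L + jZ_0·tanβl)/(Z_0 + jZ_L·tanβl)
     = 300·(565 − j134)/(300 − j252)

Z_in ≈ 398 + j200 Ω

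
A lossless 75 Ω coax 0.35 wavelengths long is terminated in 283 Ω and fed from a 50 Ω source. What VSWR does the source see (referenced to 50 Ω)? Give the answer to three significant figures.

βl = 2π × 0.35 = 126°
tan(βl) = -1.38
Z_in = Z_0·(Z_L + jZ_0·tanβl)/(Z_0 + jZ_L·tanβl) = 29.3 + j48.9 Ω
Γ_s = (Z_in − Z_s)/(Z_in + Z_s) = (-20.7 + j48.9)/(79.3 + j48.9), |Γ_s| = 0.57
VSWR = (1 + |Γ_s|)/(1 − |Γ_s|)

VSWR ≈ 3.65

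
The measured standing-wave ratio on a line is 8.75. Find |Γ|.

|Γ| = (S − 1)/(S + 1) = (8.75 − 1)/(8.75 + 1) = 7.75/9.75

|Γ| ≈ 0.795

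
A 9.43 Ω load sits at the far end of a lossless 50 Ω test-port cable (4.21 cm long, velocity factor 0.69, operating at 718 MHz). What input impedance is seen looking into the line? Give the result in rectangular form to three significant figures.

λ = v/f = 0.69·c / 718 MHz = 0.288 m
βl = 2π·l/λ = 2π × 0.146 = 52.6°
tan(βl) = tan(52.6°) = 1.31
Z_in = Z_0·(Z_L + jZ_0·tanβl)/(Z_0 + jZ_L·tanβl)
     = 50·(9.43 + j65.3)/(50 + j12.3)

Z_in ≈ 24.1 + j59.4 Ω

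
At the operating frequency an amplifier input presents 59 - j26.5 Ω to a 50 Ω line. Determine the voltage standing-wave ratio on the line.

Γ = (Z_L − Z_0)/(Z_L + Z_0) = (9 − j26.5)/(109 − j26.5)
|Γ| = 28/112 = 0.249
VSWR = (1 + |Γ|)/(1 − |Γ|) = 1.25/0.751

VSWR ≈ 1.66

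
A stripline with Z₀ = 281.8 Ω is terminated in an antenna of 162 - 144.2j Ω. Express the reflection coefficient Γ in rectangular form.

Γ ≈ -0.149 − j0.373

Γ = (Z_L − Z_0)/(Z_L + Z_0) = (-119.8 − j144.2)/(443.8 − j144.2)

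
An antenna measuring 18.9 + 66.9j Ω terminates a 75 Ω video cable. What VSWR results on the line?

VSWR ≈ 7.24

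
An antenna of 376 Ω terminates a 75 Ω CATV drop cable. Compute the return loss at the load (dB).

Γ = (376 − 75)/(376 + 75) = 0.667
RL = −20·log₁₀|Γ| = −20·log₁₀(0.667)

RL ≈ 3.51 dB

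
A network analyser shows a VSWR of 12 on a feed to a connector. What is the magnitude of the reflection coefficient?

|Γ| ≈ 0.846

|Γ| = (S − 1)/(S + 1) = (12 − 1)/(12 + 1) = 11/13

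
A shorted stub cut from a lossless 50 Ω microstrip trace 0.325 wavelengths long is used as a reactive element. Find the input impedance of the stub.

Z_in ≈ −j98.1 Ω

βl = 2π × 0.325 = 117°
tan(βl) = -1.96
For a shorted stub, Z_in = jZ_0·tan(βl)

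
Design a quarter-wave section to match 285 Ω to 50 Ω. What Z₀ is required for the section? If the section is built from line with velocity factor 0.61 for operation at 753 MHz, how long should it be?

Z_qwt = √(Z_0·R_L) = √(50 × 285) = √14250
λ = 0.61·c/f = 0.243 m, so l = λ/4 = 0.0608 m

Z_qwt ≈ 119 Ω; length ≈ 6.08 cm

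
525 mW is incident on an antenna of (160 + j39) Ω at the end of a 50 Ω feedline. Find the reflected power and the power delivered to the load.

P_reflected ≈ 157 mW; P_delivered ≈ 368 mW

|Γ| = |(110 + j39)/(210 + j39)| = 0.546
|Γ|² = 0.299
P_refl = |Γ|²·P_inc = 157 mW, P_del = (1 − |Γ|²)·P_inc = 368 mW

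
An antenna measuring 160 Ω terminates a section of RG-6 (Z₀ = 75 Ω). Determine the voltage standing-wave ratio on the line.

VSWR ≈ 2.13

Γ = (160 − 75)/(160 + 75) = 0.362
VSWR = (1 + 0.362)/(1 − 0.362)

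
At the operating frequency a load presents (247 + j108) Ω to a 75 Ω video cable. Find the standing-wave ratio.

VSWR ≈ 3.98

Γ = (Z_L − Z_0)/(Z_L + Z_0) = (172 + j108)/(322 + j108)
|Γ| = 203/340 = 0.598
VSWR = (1 + |Γ|)/(1 − |Γ|) = 1.6/0.402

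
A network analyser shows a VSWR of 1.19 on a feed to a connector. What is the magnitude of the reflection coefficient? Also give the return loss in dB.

|Γ| ≈ 0.0868; return loss ≈ 21.2 dB

|Γ| = (S − 1)/(S + 1) = (1.19 − 1)/(1.19 + 1) = 0.19/2.19
RL = −20·log₁₀|Γ| = −20·log₁₀(0.0868)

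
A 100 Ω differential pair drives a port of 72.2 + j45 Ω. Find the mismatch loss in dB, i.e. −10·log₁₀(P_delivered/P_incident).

mismatch loss ≈ 0.402 dB

Γ = (-27.8 + j45)/(172.2 + j45), |Γ| = 0.297
|Γ|² = 0.0883, so P_del/P_inc = 1 − |Γ|² = 0.912
ML = −10·log₁₀(1 − |Γ|²)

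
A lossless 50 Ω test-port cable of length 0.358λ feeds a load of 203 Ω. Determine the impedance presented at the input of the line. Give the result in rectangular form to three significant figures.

βl = 2π × 0.358 = 129°
tan(βl) = tan(129°) = -1.24
Z_in = Z_0·(Z_L + jZ_0·tanβl)/(Z_0 + jZ_L·tanβl)
     = 50·(203 − j62)/(50 − j252)

Z_in ≈ 19.6 + j36.4 Ω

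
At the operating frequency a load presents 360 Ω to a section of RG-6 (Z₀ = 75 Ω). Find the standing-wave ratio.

VSWR ≈ 4.8

Γ = (360 − 75)/(360 + 75) = 0.655
VSWR = (1 + 0.655)/(1 − 0.655)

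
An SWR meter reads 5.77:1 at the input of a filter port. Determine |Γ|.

|Γ| ≈ 0.705

|Γ| = (S − 1)/(S + 1) = (5.77 − 1)/(5.77 + 1) = 4.77/6.77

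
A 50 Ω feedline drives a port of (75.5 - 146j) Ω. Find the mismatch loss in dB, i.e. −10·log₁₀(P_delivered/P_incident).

Γ = (25.5 − j146)/(125.5 − j146), |Γ| = 0.77
|Γ|² = 0.593, so P_del/P_inc = 1 − |Γ|² = 0.407
ML = −10·log₁₀(1 − |Γ|²)

mismatch loss ≈ 3.9 dB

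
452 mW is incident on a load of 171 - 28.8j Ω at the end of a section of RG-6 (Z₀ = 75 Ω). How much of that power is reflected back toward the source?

P_reflected ≈ 74 mW

|Γ| = |(96 − j28.8)/(246 − j28.8)| = 0.405
|Γ|² = 0.164
P_refl = |Γ|²·P_inc = 74 mW, P_del = (1 − |Γ|²)·P_inc = 378 mW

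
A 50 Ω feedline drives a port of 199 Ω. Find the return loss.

RL ≈ 4.46 dB

Γ = (199 − 50)/(199 + 50) = 0.598
RL = −20·log₁₀|Γ| = −20·log₁₀(0.598)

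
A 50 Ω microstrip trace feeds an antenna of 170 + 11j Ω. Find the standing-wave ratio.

VSWR ≈ 3.42

Γ = (Z_L − Z_0)/(Z_L + Z_0) = (120 + j11)/(220 + j11)
|Γ| = 121/220 = 0.547
VSWR = (1 + |Γ|)/(1 − |Γ|) = 1.55/0.453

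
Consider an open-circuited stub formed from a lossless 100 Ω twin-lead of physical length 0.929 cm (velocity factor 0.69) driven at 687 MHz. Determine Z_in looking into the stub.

Z_in ≈ −j510 Ω

λ = v/f = 0.69·c / 687 MHz = 0.301 m
βl = 2π·l/λ = 2π × 0.0308 = 11.1°
tan(βl) = 0.196
For an open-circuited stub, Z_in = −jZ_0·cot(βl) = −jZ_0/tan(βl)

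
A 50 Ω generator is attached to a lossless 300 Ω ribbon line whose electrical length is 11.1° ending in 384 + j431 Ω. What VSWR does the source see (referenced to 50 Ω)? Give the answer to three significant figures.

tan(βl) = 0.196
Z_in = Z_0·(Z_L + jZ_0·tanβl)/(Z_0 + jZ_L·tanβl) = 689 + j441 Ω
Γ_s = (Z_in − Z_s)/(Z_in + Z_s) = (639 + j441)/(739 + j441), |Γ_s| = 0.902
VSWR = (1 + |Γ_s|)/(1 − |Γ_s|)

VSWR ≈ 19.5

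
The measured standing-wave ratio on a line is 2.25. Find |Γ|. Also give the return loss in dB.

|Γ| ≈ 0.385; return loss ≈ 8.3 dB

|Γ| = (S − 1)/(S + 1) = (2.25 − 1)/(2.25 + 1) = 1.25/3.25
RL = −20·log₁₀|Γ| = −20·log₁₀(0.385)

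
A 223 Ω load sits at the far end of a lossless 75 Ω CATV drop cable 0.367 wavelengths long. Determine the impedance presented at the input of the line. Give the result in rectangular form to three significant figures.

βl = 2π × 0.367 = 132°
tan(βl) = tan(132°) = -1.11
Z_in = Z_0·(Z_L + jZ_0·tanβl)/(Z_0 + jZ_L·tanβl)
     = 75·(223 − j82.9)/(75 − j247)

Z_in ≈ 42 + j55.1 Ω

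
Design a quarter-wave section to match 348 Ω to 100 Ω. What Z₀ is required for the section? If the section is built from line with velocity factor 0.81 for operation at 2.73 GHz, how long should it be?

Z_qwt ≈ 187 Ω; length ≈ 2.23 cm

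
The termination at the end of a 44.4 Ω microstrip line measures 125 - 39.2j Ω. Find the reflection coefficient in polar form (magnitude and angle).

Γ ≈ 0.515 ∠ -12.9°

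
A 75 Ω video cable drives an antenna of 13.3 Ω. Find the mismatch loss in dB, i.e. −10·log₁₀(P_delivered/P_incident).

Γ = (13.3 − 75)/(13.3 + 75) = -0.699
|Γ|² = 0.488, so P_del/P_inc = 1 − |Γ|² = 0.512
ML = −10·log₁₀(1 − |Γ|²)

mismatch loss ≈ 2.91 dB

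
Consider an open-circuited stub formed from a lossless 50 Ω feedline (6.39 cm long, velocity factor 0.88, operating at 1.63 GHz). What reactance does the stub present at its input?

λ = v/f = 0.88·c / 1.63 GHz = 0.162 m
βl = 2π·l/λ = 2π × 0.395 = 142°
tan(βl) = -0.78
For an open-circuited stub, Z_in = −jZ_0·cot(βl) = −jZ_0/tan(βl)

X_in ≈ 64.1 Ω (inductive)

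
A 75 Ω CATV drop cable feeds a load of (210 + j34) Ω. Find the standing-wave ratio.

Γ = (Z_L − Z_0)/(Z_L + Z_0) = (135 + j34)/(285 + j34)
|Γ| = 139/287 = 0.485
VSWR = (1 + |Γ|)/(1 − |Γ|) = 1.49/0.515

VSWR ≈ 2.88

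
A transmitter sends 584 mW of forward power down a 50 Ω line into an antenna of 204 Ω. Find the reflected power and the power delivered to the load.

Γ = (204 − 50)/(204 + 50) = 0.606
|Γ|² = 0.368
P_refl = |Γ|²·P_inc = 215 mW, P_del = (1 − |Γ|²)·P_inc = 369 mW

P_reflected ≈ 215 mW; P_delivered ≈ 369 mW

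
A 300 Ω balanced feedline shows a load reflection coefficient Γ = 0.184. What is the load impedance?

Z_L ≈ 435 Ω

Z_L = Z_0·(1 + Γ)/(1 − Γ) = 300·(1.18)/(0.816)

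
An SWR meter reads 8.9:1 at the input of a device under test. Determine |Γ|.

|Γ| ≈ 0.798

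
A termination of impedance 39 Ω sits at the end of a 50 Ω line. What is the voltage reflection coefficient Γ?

Γ = (Z_L − Z_0)/(Z_L + Z_0) = (39 − 50)/(39 + 50) = -11/89

Γ = -0.124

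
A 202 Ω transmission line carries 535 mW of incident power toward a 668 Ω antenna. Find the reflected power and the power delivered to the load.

Γ = (668 − 202)/(668 + 202) = 0.536
|Γ|² = 0.287
P_refl = |Γ|²·P_inc = 153 mW, P_del = (1 − |Γ|²)·P_inc = 382 mW

P_reflected ≈ 153 mW; P_delivered ≈ 382 mW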